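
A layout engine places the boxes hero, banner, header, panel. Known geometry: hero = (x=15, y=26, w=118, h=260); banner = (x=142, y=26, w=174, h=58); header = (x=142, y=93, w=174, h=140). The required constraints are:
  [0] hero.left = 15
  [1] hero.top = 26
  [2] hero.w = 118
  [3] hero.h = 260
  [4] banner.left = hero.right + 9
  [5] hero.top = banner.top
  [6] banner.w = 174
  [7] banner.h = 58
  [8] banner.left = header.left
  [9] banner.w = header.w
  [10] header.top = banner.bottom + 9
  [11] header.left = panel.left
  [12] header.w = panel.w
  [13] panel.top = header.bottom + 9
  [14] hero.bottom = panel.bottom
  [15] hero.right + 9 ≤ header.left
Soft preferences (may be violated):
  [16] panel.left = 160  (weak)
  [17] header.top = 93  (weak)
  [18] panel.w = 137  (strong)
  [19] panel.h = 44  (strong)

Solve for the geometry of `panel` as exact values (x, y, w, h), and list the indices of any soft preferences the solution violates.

panel = (x=142, y=242, w=174, h=44)
violated soft preferences: 16, 18

1. panel.x = 142  [header.left = panel.left]
2. panel.w = 174  [header.w = panel.w]
3. panel.y = 242  [panel.top = header.bottom + 9]
4. panel.h = 44  [hero.bottom = panel.bottom]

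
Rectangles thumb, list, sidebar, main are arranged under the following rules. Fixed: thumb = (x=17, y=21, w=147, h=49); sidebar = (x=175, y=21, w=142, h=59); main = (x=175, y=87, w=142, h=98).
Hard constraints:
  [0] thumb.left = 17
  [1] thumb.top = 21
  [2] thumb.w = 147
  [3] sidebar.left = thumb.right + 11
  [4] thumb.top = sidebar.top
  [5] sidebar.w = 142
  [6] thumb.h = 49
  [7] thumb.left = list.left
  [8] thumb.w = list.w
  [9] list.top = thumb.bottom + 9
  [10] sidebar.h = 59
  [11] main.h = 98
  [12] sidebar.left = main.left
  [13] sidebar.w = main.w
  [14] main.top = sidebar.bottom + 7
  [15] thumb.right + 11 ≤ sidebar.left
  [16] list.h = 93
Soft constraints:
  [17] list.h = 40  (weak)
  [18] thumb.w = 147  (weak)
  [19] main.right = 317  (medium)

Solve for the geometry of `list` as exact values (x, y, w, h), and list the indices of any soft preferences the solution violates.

1. list.x = 17  [thumb.left = list.left]
2. list.w = 147  [thumb.w = list.w]
3. list.y = 79  [list.top = thumb.bottom + 9]
4. list.h = 93  [list.h = 93]

list = (x=17, y=79, w=147, h=93)
violated soft preferences: 17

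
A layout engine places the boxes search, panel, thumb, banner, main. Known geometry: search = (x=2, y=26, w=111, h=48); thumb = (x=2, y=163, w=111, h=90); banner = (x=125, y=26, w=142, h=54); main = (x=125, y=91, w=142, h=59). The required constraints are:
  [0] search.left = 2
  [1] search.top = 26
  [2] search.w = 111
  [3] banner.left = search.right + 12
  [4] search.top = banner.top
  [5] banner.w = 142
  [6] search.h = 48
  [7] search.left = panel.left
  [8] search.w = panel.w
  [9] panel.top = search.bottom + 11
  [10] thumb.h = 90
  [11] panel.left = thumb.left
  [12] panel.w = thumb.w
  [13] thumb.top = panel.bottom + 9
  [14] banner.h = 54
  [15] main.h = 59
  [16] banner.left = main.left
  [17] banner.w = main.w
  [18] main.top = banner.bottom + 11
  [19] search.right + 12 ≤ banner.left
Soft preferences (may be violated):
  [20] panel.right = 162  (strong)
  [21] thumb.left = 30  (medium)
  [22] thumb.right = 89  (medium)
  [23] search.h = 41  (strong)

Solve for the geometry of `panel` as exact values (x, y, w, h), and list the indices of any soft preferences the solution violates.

1. panel.x = 2  [search.left = panel.left]
2. panel.w = 111  [search.w = panel.w]
3. panel.y = 85  [panel.top = search.bottom + 11]
4. panel.h = 69  [thumb.top = panel.bottom + 9]

panel = (x=2, y=85, w=111, h=69)
violated soft preferences: 20, 21, 22, 23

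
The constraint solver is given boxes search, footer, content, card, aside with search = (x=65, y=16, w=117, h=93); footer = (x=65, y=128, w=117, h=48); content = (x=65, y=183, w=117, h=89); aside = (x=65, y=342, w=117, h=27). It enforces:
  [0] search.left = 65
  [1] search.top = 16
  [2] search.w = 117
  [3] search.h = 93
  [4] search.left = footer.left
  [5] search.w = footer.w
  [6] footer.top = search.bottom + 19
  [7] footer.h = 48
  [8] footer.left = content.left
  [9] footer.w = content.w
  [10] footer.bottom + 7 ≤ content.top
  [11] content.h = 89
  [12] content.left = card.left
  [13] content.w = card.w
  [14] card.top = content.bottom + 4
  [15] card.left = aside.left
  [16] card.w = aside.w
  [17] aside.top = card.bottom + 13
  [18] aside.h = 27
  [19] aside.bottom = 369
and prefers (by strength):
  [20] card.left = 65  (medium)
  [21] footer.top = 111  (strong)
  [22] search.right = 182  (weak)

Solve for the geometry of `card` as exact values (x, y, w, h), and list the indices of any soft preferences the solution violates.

1. card.x = 65  [content.left = card.left]
2. card.w = 117  [content.w = card.w]
3. card.y = 276  [card.top = content.bottom + 4]
4. card.h = 53  [aside.top = card.bottom + 13]

card = (x=65, y=276, w=117, h=53)
violated soft preferences: 21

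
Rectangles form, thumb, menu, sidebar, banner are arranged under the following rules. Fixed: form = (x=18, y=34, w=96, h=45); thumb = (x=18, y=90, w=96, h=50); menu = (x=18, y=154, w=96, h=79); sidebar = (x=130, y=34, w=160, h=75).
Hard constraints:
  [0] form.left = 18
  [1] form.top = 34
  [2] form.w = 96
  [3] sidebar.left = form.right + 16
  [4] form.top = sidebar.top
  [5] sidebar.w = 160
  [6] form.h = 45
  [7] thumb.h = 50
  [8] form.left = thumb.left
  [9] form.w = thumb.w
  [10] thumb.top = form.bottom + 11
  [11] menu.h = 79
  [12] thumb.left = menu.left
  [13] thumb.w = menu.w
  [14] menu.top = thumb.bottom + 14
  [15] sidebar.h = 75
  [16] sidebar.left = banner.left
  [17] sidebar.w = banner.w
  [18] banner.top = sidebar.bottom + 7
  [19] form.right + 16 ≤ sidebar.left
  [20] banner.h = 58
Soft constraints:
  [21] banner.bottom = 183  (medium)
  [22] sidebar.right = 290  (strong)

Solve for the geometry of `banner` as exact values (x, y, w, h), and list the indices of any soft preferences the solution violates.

1. banner.x = 130  [sidebar.left = banner.left]
2. banner.w = 160  [sidebar.w = banner.w]
3. banner.y = 116  [banner.top = sidebar.bottom + 7]
4. banner.h = 58  [banner.h = 58]

banner = (x=130, y=116, w=160, h=58)
violated soft preferences: 21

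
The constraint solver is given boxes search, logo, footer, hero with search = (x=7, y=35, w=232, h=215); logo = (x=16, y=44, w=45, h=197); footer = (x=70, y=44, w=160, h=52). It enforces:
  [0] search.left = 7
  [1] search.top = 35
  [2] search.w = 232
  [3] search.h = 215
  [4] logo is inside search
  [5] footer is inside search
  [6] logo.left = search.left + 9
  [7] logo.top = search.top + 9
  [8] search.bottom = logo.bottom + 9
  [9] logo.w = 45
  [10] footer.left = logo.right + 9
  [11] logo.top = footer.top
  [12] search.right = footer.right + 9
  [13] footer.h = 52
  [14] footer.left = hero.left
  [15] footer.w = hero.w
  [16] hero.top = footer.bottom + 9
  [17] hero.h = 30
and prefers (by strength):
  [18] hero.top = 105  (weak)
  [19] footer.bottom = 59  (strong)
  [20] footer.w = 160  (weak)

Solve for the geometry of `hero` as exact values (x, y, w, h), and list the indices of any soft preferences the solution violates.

1. hero.x = 70  [footer.left = hero.left]
2. hero.w = 160  [footer.w = hero.w]
3. hero.y = 105  [hero.top = footer.bottom + 9]
4. hero.h = 30  [hero.h = 30]

hero = (x=70, y=105, w=160, h=30)
violated soft preferences: 19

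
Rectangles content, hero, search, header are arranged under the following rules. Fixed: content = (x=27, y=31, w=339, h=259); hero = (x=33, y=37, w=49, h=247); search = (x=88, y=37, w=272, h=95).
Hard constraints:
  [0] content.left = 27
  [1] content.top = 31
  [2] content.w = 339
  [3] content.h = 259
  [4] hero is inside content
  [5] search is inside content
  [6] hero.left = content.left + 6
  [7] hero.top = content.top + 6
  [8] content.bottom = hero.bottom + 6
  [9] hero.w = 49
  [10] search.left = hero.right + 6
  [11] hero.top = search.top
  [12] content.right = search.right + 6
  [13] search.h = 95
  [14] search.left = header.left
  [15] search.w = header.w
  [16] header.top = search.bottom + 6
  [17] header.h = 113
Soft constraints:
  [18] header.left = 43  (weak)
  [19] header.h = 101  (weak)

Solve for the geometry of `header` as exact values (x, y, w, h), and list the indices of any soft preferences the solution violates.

header = (x=88, y=138, w=272, h=113)
violated soft preferences: 18, 19

1. header.x = 88  [search.left = header.left]
2. header.w = 272  [search.w = header.w]
3. header.y = 138  [header.top = search.bottom + 6]
4. header.h = 113  [header.h = 113]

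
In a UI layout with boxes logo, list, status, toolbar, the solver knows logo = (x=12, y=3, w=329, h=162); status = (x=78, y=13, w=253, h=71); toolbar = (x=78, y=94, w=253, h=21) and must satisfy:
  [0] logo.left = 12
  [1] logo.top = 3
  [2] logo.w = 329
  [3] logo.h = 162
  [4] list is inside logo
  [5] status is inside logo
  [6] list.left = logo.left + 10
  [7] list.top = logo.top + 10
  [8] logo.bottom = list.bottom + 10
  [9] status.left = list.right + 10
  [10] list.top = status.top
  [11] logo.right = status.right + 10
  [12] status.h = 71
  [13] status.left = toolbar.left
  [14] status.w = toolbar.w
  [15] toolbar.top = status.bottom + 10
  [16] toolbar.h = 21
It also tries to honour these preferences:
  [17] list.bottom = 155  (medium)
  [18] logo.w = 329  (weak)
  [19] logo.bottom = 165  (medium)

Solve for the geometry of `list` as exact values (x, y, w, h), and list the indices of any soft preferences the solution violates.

list = (x=22, y=13, w=46, h=142)
violated soft preferences: none

1. list.x = 22  [list.left = logo.left + 10]
2. list.y = 13  [list.top = logo.top + 10]
3. list.h = 142  [logo.bottom = list.bottom + 10]
4. list.w = 46  [status.left = list.right + 10]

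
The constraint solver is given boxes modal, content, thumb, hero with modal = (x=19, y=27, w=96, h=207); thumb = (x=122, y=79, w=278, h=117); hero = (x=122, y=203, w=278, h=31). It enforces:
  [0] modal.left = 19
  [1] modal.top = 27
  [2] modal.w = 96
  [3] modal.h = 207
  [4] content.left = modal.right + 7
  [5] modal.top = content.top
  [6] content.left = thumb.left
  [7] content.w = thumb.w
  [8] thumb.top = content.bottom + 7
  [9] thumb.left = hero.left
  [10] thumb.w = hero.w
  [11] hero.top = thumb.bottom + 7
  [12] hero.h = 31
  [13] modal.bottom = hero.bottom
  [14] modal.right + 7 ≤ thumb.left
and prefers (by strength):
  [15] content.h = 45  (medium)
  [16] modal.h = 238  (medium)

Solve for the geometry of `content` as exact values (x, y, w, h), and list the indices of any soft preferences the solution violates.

1. content.x = 122  [content.left = modal.right + 7]
2. content.y = 27  [modal.top = content.top]
3. content.w = 278  [content.w = thumb.w]
4. content.h = 45  [thumb.top = content.bottom + 7]

content = (x=122, y=27, w=278, h=45)
violated soft preferences: 16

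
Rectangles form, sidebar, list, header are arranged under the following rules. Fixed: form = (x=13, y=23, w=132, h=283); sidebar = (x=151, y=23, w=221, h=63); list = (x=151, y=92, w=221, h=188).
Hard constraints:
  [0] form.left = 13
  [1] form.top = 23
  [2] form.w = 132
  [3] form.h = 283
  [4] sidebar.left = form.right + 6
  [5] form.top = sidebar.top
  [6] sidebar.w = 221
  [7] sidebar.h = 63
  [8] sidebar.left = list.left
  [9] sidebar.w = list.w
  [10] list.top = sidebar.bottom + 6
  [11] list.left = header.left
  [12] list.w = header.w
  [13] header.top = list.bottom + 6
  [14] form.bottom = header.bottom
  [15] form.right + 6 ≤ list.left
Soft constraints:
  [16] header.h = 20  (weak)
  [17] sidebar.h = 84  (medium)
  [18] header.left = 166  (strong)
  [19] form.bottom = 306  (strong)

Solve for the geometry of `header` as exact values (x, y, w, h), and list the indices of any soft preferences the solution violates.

header = (x=151, y=286, w=221, h=20)
violated soft preferences: 17, 18

1. header.x = 151  [list.left = header.left]
2. header.w = 221  [list.w = header.w]
3. header.y = 286  [header.top = list.bottom + 6]
4. header.h = 20  [form.bottom = header.bottom]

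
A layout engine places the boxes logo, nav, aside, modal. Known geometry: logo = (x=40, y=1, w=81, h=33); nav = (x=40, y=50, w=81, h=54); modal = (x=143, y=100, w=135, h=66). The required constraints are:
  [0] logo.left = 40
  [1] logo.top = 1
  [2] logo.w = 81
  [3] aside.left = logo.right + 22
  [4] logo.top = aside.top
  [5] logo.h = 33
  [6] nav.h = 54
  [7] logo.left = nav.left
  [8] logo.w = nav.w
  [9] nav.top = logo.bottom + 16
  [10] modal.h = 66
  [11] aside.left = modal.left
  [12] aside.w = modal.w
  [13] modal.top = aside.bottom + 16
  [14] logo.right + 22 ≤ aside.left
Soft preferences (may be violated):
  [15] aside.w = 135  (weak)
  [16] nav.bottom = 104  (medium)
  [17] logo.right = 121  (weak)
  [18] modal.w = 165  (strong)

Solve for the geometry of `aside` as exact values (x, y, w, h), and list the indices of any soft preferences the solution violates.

aside = (x=143, y=1, w=135, h=83)
violated soft preferences: 18

1. aside.x = 143  [aside.left = logo.right + 22]
2. aside.y = 1  [logo.top = aside.top]
3. aside.w = 135  [aside.w = modal.w]
4. aside.h = 83  [modal.top = aside.bottom + 16]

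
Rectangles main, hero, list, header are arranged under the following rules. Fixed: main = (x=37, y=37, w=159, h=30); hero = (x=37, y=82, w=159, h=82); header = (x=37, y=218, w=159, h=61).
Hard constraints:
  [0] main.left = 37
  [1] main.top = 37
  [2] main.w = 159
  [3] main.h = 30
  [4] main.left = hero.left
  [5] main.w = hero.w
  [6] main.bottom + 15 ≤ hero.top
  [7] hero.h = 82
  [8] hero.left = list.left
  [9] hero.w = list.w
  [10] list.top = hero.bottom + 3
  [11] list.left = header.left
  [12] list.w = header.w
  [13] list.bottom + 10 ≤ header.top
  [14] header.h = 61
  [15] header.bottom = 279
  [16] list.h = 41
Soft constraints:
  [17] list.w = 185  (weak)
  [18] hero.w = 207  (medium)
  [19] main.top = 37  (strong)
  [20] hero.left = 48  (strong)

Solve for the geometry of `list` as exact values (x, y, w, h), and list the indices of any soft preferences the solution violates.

1. list.x = 37  [hero.left = list.left]
2. list.w = 159  [hero.w = list.w]
3. list.y = 167  [list.top = hero.bottom + 3]
4. list.h = 41  [list.h = 41]

list = (x=37, y=167, w=159, h=41)
violated soft preferences: 17, 18, 20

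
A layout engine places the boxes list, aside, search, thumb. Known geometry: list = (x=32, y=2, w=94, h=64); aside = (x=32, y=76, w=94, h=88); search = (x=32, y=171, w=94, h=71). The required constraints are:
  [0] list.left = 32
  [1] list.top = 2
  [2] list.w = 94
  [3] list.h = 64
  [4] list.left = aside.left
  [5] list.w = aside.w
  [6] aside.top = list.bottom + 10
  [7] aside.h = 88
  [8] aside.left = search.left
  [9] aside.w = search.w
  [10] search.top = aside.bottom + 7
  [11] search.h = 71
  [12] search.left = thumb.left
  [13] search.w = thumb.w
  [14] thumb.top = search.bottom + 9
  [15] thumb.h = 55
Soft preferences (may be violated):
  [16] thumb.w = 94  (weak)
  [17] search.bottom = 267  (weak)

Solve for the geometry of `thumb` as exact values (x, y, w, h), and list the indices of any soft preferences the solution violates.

thumb = (x=32, y=251, w=94, h=55)
violated soft preferences: 17

1. thumb.x = 32  [search.left = thumb.left]
2. thumb.w = 94  [search.w = thumb.w]
3. thumb.y = 251  [thumb.top = search.bottom + 9]
4. thumb.h = 55  [thumb.h = 55]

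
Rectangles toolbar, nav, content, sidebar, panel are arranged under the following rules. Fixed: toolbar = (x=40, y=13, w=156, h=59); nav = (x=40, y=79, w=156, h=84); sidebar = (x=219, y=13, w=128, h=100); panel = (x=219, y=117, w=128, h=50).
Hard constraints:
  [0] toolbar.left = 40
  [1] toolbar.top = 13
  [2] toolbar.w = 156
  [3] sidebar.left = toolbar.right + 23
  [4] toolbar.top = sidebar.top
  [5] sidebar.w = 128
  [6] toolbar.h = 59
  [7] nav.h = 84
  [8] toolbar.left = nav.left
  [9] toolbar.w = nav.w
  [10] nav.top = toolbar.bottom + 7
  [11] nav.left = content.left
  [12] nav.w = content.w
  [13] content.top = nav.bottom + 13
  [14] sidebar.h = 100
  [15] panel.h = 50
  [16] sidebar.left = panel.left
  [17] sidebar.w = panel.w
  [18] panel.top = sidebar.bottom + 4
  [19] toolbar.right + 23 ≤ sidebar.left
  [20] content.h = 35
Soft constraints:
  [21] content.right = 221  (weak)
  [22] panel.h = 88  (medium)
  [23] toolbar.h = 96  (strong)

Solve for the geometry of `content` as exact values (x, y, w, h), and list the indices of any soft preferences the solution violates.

content = (x=40, y=176, w=156, h=35)
violated soft preferences: 21, 22, 23

1. content.x = 40  [nav.left = content.left]
2. content.w = 156  [nav.w = content.w]
3. content.y = 176  [content.top = nav.bottom + 13]
4. content.h = 35  [content.h = 35]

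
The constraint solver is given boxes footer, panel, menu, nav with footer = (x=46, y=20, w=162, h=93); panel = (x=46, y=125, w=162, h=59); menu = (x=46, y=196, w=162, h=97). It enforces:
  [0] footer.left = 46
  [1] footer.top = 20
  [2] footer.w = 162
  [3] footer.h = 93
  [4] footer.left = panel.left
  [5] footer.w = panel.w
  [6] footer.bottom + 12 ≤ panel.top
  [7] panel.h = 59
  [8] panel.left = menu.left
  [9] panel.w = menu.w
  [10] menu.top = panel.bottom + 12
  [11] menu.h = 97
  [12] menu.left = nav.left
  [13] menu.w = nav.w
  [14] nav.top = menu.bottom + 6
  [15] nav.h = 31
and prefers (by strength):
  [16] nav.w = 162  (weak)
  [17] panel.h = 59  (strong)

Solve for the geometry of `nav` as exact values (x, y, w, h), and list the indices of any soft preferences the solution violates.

1. nav.x = 46  [menu.left = nav.left]
2. nav.w = 162  [menu.w = nav.w]
3. nav.y = 299  [nav.top = menu.bottom + 6]
4. nav.h = 31  [nav.h = 31]

nav = (x=46, y=299, w=162, h=31)
violated soft preferences: none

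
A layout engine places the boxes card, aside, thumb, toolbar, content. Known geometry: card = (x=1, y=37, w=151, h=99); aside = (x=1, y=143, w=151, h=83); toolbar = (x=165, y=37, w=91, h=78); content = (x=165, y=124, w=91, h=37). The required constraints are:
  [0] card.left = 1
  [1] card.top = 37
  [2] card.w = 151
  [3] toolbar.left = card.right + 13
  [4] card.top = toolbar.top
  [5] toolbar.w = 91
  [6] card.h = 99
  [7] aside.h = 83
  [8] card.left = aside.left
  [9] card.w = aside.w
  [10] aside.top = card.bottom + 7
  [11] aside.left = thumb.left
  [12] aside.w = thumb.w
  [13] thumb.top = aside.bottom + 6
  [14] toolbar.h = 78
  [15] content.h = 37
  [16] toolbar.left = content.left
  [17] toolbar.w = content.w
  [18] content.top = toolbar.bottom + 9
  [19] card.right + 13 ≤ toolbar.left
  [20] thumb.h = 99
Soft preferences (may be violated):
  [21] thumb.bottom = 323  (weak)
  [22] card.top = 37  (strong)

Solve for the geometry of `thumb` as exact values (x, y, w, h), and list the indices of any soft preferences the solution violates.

thumb = (x=1, y=232, w=151, h=99)
violated soft preferences: 21

1. thumb.x = 1  [aside.left = thumb.left]
2. thumb.w = 151  [aside.w = thumb.w]
3. thumb.y = 232  [thumb.top = aside.bottom + 6]
4. thumb.h = 99  [thumb.h = 99]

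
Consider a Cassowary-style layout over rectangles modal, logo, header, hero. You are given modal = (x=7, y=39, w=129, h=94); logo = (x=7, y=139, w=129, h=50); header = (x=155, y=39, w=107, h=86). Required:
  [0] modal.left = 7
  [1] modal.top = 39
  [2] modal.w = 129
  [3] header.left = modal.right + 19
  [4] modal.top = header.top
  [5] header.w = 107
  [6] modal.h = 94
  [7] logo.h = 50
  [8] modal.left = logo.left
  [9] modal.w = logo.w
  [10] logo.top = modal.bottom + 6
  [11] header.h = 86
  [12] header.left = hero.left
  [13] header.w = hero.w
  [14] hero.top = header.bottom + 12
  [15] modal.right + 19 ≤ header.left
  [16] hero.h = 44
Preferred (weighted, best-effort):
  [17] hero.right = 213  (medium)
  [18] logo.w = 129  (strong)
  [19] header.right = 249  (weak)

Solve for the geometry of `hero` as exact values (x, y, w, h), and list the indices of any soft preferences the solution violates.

hero = (x=155, y=137, w=107, h=44)
violated soft preferences: 17, 19

1. hero.x = 155  [header.left = hero.left]
2. hero.w = 107  [header.w = hero.w]
3. hero.y = 137  [hero.top = header.bottom + 12]
4. hero.h = 44  [hero.h = 44]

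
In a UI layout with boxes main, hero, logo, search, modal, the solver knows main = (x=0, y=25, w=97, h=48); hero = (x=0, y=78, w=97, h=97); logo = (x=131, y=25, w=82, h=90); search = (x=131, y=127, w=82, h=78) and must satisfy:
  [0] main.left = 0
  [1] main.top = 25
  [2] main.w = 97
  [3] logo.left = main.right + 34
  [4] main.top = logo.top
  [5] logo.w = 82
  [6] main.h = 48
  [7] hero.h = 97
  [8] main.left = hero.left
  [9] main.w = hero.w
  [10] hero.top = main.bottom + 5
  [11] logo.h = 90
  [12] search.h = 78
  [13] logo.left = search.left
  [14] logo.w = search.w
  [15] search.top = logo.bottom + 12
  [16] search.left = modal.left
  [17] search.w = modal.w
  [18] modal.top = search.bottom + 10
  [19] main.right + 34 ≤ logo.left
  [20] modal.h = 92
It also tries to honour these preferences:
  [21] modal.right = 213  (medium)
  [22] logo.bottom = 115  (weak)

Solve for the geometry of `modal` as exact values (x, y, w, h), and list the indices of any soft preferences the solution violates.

modal = (x=131, y=215, w=82, h=92)
violated soft preferences: none

1. modal.x = 131  [search.left = modal.left]
2. modal.w = 82  [search.w = modal.w]
3. modal.y = 215  [modal.top = search.bottom + 10]
4. modal.h = 92  [modal.h = 92]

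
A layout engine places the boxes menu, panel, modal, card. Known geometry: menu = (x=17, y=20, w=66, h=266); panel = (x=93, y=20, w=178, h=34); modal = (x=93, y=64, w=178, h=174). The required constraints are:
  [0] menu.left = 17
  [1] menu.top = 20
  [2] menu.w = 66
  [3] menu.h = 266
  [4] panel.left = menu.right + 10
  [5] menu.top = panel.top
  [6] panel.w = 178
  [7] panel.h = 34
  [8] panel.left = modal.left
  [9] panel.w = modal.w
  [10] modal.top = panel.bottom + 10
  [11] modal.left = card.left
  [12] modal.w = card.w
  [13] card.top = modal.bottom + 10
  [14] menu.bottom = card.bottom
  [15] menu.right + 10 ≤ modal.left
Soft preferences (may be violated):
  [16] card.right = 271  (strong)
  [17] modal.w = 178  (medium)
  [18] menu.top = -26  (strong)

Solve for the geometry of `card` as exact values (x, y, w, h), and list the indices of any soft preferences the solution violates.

card = (x=93, y=248, w=178, h=38)
violated soft preferences: 18

1. card.x = 93  [modal.left = card.left]
2. card.w = 178  [modal.w = card.w]
3. card.y = 248  [card.top = modal.bottom + 10]
4. card.h = 38  [menu.bottom = card.bottom]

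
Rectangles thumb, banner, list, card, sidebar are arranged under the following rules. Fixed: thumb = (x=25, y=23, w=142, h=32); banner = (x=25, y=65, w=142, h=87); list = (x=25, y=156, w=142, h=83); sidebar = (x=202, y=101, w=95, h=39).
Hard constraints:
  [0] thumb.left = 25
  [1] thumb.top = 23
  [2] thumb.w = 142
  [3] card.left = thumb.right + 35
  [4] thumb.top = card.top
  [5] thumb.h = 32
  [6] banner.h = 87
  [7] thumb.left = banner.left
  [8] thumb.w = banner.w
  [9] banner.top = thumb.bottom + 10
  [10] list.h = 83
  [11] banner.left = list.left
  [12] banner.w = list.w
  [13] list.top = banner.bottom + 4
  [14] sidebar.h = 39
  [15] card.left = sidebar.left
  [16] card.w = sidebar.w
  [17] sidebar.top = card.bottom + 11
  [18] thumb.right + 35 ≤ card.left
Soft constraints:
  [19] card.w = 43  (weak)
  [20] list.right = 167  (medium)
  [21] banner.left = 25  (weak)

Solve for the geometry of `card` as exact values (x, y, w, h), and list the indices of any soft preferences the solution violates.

card = (x=202, y=23, w=95, h=67)
violated soft preferences: 19

1. card.x = 202  [card.left = thumb.right + 35]
2. card.y = 23  [thumb.top = card.top]
3. card.w = 95  [card.w = sidebar.w]
4. card.h = 67  [sidebar.top = card.bottom + 11]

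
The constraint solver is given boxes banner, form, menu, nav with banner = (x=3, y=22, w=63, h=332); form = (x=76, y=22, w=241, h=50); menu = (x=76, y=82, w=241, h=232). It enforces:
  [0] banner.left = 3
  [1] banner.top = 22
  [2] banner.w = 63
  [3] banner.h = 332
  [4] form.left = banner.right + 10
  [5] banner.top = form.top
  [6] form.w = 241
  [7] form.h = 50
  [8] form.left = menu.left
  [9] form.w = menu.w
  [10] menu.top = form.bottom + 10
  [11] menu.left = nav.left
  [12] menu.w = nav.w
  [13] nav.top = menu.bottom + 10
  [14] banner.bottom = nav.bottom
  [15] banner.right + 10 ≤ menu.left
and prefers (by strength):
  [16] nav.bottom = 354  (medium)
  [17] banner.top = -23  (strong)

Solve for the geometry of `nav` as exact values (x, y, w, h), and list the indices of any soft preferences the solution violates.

1. nav.x = 76  [menu.left = nav.left]
2. nav.w = 241  [menu.w = nav.w]
3. nav.y = 324  [nav.top = menu.bottom + 10]
4. nav.h = 30  [banner.bottom = nav.bottom]

nav = (x=76, y=324, w=241, h=30)
violated soft preferences: 17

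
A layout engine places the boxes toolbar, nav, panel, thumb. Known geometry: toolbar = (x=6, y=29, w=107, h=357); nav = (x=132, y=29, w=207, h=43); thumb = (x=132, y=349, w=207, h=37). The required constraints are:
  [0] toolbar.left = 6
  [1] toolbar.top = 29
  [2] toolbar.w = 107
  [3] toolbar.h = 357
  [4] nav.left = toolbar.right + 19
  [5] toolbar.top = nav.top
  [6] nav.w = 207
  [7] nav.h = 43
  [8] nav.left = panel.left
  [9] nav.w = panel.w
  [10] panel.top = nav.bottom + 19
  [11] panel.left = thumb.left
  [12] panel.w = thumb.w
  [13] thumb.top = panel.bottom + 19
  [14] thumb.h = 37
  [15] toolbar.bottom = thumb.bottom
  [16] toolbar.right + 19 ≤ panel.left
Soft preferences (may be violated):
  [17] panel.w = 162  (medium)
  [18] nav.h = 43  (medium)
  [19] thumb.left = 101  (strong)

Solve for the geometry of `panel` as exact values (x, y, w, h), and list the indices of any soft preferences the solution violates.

1. panel.x = 132  [nav.left = panel.left]
2. panel.w = 207  [nav.w = panel.w]
3. panel.y = 91  [panel.top = nav.bottom + 19]
4. panel.h = 239  [thumb.top = panel.bottom + 19]

panel = (x=132, y=91, w=207, h=239)
violated soft preferences: 17, 19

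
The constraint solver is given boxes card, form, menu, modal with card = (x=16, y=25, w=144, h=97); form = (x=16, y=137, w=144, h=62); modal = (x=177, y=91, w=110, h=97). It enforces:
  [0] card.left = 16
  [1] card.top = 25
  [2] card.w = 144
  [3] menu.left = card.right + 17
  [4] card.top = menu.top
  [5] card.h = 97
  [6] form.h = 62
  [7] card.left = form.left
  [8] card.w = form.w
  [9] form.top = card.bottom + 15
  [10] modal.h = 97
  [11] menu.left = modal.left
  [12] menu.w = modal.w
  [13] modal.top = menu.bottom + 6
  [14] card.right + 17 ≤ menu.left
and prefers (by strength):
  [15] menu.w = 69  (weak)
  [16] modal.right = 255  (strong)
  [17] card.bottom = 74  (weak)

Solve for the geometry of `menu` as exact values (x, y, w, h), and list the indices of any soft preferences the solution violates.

menu = (x=177, y=25, w=110, h=60)
violated soft preferences: 15, 16, 17

1. menu.x = 177  [menu.left = card.right + 17]
2. menu.y = 25  [card.top = menu.top]
3. menu.w = 110  [menu.w = modal.w]
4. menu.h = 60  [modal.top = menu.bottom + 6]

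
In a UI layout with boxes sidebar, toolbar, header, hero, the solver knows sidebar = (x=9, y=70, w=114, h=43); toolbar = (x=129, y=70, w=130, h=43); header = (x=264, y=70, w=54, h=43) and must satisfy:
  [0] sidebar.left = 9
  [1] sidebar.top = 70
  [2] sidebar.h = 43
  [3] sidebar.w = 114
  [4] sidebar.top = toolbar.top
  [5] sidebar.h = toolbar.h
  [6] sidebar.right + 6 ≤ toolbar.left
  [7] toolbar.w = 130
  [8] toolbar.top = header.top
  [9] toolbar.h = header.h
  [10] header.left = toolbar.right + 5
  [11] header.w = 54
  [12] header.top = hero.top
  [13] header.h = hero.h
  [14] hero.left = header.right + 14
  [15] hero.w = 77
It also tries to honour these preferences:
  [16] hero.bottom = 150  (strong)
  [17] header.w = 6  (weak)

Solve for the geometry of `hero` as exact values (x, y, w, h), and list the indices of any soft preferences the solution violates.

1. hero.y = 70  [header.top = hero.top]
2. hero.h = 43  [header.h = hero.h]
3. hero.x = 332  [hero.left = header.right + 14]
4. hero.w = 77  [hero.w = 77]

hero = (x=332, y=70, w=77, h=43)
violated soft preferences: 16, 17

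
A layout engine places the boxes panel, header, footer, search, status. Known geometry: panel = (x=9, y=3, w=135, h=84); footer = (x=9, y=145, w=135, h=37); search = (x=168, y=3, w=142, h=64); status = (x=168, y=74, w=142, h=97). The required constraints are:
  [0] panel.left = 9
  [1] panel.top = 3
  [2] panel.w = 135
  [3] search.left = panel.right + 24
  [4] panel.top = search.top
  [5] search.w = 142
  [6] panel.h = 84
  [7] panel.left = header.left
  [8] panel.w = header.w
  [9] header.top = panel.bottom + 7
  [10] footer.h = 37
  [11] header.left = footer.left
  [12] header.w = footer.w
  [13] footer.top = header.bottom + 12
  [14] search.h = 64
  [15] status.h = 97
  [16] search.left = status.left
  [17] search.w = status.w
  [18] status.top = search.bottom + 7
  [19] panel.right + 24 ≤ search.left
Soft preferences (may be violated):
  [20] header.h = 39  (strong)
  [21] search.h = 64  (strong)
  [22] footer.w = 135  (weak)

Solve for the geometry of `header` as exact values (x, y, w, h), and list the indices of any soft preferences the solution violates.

header = (x=9, y=94, w=135, h=39)
violated soft preferences: none

1. header.x = 9  [panel.left = header.left]
2. header.w = 135  [panel.w = header.w]
3. header.y = 94  [header.top = panel.bottom + 7]
4. header.h = 39  [footer.top = header.bottom + 12]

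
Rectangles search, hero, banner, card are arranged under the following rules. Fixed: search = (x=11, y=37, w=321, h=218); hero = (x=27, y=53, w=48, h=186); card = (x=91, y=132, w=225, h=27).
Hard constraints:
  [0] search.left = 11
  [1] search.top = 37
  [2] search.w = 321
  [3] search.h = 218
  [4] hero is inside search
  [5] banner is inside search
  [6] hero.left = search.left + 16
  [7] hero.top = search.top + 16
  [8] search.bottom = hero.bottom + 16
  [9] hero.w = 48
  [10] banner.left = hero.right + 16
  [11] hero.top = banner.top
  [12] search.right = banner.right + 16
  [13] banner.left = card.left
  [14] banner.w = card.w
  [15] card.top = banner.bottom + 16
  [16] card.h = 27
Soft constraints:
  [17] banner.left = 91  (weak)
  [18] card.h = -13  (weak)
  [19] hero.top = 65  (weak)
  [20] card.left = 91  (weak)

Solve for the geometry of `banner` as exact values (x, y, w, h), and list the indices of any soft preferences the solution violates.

banner = (x=91, y=53, w=225, h=63)
violated soft preferences: 18, 19

1. banner.x = 91  [banner.left = hero.right + 16]
2. banner.y = 53  [hero.top = banner.top]
3. banner.w = 225  [search.right = banner.right + 16]
4. banner.h = 63  [card.top = banner.bottom + 16]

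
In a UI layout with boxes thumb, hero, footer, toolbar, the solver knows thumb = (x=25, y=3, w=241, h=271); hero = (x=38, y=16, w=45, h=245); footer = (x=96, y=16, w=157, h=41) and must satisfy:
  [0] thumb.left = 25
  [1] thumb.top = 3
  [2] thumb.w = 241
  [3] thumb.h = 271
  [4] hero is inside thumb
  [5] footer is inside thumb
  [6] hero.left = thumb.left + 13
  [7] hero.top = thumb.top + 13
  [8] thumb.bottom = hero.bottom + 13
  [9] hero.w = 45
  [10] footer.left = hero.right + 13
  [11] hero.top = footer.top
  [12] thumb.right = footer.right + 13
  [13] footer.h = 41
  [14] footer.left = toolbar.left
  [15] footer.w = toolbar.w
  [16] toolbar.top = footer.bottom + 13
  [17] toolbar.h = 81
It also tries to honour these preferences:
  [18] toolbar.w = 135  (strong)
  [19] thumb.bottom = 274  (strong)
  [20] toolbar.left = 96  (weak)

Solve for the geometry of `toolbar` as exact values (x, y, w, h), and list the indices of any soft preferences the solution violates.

1. toolbar.x = 96  [footer.left = toolbar.left]
2. toolbar.w = 157  [footer.w = toolbar.w]
3. toolbar.y = 70  [toolbar.top = footer.bottom + 13]
4. toolbar.h = 81  [toolbar.h = 81]

toolbar = (x=96, y=70, w=157, h=81)
violated soft preferences: 18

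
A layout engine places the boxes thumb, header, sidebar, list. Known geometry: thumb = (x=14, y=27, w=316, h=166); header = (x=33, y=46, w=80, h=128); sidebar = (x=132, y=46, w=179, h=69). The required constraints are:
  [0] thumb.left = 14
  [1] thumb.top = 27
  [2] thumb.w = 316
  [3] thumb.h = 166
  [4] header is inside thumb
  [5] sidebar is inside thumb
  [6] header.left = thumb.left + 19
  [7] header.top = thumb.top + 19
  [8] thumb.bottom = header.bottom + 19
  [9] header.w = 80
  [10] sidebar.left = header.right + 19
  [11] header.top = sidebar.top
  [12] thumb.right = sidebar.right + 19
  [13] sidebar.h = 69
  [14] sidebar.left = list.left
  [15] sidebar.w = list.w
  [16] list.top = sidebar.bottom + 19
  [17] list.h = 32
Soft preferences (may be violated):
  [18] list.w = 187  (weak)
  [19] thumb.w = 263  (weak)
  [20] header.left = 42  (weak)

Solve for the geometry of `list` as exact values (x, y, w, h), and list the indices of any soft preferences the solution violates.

1. list.x = 132  [sidebar.left = list.left]
2. list.w = 179  [sidebar.w = list.w]
3. list.y = 134  [list.top = sidebar.bottom + 19]
4. list.h = 32  [list.h = 32]

list = (x=132, y=134, w=179, h=32)
violated soft preferences: 18, 19, 20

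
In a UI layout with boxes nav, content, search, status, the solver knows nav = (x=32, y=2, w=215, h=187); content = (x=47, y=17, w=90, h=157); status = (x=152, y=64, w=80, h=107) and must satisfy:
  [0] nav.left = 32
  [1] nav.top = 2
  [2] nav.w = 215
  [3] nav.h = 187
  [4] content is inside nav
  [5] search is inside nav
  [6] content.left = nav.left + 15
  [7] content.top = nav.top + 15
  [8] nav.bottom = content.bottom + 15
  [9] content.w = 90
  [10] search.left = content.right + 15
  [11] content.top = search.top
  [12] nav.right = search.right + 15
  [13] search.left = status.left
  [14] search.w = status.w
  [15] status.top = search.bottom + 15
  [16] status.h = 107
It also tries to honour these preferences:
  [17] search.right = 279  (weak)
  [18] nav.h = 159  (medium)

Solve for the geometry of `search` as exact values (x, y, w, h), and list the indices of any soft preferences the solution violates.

search = (x=152, y=17, w=80, h=32)
violated soft preferences: 17, 18

1. search.x = 152  [search.left = content.right + 15]
2. search.y = 17  [content.top = search.top]
3. search.w = 80  [nav.right = search.right + 15]
4. search.h = 32  [status.top = search.bottom + 15]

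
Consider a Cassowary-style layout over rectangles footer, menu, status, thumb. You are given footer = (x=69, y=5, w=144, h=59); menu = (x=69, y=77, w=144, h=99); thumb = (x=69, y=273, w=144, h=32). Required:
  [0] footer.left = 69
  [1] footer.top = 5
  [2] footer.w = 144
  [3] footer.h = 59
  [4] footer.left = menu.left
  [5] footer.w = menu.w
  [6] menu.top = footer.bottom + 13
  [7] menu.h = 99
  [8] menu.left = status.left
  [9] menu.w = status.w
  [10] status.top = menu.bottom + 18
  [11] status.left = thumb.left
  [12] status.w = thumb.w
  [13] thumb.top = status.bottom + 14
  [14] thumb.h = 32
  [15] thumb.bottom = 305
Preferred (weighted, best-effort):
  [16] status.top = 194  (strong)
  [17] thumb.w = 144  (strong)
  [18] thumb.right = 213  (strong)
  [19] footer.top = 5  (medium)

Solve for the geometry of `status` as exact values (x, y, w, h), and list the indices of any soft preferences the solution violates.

1. status.x = 69  [menu.left = status.left]
2. status.w = 144  [menu.w = status.w]
3. status.y = 194  [status.top = menu.bottom + 18]
4. status.h = 65  [thumb.top = status.bottom + 14]

status = (x=69, y=194, w=144, h=65)
violated soft preferences: none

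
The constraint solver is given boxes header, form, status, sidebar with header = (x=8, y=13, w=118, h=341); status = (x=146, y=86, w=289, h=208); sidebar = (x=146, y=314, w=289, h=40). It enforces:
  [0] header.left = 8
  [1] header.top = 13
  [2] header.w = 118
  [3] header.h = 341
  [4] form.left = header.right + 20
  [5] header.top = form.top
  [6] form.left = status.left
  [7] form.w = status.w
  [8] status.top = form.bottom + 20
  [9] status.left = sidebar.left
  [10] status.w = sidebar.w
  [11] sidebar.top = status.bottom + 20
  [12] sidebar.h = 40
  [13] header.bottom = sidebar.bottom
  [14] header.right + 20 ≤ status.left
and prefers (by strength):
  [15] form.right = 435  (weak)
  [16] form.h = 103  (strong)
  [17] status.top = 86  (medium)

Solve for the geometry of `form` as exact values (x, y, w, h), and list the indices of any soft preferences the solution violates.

form = (x=146, y=13, w=289, h=53)
violated soft preferences: 16

1. form.x = 146  [form.left = header.right + 20]
2. form.y = 13  [header.top = form.top]
3. form.w = 289  [form.w = status.w]
4. form.h = 53  [status.top = form.bottom + 20]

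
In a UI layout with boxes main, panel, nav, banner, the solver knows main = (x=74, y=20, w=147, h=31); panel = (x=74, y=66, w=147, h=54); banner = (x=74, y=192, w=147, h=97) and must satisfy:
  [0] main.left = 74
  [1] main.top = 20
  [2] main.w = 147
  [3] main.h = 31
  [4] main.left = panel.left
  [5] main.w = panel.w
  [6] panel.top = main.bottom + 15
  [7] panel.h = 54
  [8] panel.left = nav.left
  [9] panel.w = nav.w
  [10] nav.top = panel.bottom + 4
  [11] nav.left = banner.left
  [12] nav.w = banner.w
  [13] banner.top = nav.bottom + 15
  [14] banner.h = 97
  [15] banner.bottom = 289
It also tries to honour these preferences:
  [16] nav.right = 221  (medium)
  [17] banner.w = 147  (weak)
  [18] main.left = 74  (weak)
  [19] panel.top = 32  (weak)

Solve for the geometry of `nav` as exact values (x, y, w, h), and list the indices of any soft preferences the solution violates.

1. nav.x = 74  [panel.left = nav.left]
2. nav.w = 147  [panel.w = nav.w]
3. nav.y = 124  [nav.top = panel.bottom + 4]
4. nav.h = 53  [banner.top = nav.bottom + 15]

nav = (x=74, y=124, w=147, h=53)
violated soft preferences: 19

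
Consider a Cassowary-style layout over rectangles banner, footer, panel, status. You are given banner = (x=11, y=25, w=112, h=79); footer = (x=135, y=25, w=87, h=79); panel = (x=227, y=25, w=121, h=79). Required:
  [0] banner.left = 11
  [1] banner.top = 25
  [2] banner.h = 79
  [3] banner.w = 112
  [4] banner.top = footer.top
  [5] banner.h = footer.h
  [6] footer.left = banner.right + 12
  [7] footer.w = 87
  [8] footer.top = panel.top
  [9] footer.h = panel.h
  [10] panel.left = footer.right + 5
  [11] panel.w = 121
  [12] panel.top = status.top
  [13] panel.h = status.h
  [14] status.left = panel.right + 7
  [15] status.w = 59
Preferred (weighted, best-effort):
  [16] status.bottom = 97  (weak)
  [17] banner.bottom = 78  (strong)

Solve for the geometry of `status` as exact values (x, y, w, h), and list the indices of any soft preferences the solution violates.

status = (x=355, y=25, w=59, h=79)
violated soft preferences: 16, 17

1. status.y = 25  [panel.top = status.top]
2. status.h = 79  [panel.h = status.h]
3. status.x = 355  [status.left = panel.right + 7]
4. status.w = 59  [status.w = 59]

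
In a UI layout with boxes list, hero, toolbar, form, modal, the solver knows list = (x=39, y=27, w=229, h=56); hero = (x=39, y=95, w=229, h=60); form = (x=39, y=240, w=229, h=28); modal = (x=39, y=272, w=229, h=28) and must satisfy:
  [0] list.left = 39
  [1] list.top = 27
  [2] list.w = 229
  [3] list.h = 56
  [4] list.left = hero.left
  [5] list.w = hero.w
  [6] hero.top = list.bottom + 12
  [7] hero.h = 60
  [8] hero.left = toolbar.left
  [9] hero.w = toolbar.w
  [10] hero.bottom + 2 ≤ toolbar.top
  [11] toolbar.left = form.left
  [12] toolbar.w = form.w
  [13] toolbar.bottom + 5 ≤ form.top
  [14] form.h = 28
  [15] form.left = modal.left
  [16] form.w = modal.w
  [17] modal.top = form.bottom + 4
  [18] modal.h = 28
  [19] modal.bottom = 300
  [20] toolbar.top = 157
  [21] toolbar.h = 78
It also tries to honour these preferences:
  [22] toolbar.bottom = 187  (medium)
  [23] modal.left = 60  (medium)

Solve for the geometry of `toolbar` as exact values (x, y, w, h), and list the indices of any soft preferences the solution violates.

toolbar = (x=39, y=157, w=229, h=78)
violated soft preferences: 22, 23

1. toolbar.x = 39  [hero.left = toolbar.left]
2. toolbar.w = 229  [hero.w = toolbar.w]
3. toolbar.y = 157  [toolbar.top = 157]
4. toolbar.h = 78  [toolbar.h = 78]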